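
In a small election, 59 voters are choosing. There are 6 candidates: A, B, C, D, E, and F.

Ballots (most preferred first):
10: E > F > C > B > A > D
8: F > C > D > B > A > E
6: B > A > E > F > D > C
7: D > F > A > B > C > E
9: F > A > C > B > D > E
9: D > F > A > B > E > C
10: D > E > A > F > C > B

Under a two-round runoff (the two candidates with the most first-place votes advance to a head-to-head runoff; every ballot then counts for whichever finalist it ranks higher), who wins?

Round 1 first-place votes: A 0, B 6, C 0, D 26, E 10, F 17. D and F advance.
Runoff: D is ranked above F on 26 ballots, F above D on 33.

F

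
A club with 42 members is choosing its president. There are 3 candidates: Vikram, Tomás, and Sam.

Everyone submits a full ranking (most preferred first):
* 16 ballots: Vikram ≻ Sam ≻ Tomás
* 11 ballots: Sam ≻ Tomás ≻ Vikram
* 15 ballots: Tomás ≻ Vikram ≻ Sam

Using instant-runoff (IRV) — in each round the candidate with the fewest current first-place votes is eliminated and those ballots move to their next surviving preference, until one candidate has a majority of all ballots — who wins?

Round 1: Vikram 16, Tomás 15, Sam 11. Sam eliminated.
Round 2: Vikram 16, Tomás 26. Tomás has a majority (≥22).

Tomás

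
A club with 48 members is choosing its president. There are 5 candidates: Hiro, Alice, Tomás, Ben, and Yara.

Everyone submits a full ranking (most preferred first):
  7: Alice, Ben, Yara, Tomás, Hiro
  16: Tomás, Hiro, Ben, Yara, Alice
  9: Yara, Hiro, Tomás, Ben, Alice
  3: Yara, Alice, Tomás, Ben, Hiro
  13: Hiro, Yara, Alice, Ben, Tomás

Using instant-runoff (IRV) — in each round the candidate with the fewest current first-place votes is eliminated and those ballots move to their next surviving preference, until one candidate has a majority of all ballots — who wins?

Round 1: Hiro 13, Alice 7, Tomás 16, Ben 0, Yara 12. Ben eliminated.
Round 2: Hiro 13, Alice 7, Tomás 16, Yara 12. Alice eliminated.
Round 3: Hiro 13, Tomás 16, Yara 19. Hiro eliminated.
Round 4: Tomás 16, Yara 32. Yara has a majority (≥25).

Yara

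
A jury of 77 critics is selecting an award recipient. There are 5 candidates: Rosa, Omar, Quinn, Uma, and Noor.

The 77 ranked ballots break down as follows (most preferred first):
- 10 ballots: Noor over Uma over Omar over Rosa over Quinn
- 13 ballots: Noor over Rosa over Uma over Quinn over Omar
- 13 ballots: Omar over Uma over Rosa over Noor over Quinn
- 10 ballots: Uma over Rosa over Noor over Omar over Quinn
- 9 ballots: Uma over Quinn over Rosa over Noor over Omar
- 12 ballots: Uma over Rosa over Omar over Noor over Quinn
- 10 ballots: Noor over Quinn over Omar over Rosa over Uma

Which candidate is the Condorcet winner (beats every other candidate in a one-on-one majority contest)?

Uma vs Rosa: 54–23
Uma vs Omar: 54–23
Uma vs Quinn: 67–10
Uma vs Noor: 44–33
Uma beats every other candidate.

Uma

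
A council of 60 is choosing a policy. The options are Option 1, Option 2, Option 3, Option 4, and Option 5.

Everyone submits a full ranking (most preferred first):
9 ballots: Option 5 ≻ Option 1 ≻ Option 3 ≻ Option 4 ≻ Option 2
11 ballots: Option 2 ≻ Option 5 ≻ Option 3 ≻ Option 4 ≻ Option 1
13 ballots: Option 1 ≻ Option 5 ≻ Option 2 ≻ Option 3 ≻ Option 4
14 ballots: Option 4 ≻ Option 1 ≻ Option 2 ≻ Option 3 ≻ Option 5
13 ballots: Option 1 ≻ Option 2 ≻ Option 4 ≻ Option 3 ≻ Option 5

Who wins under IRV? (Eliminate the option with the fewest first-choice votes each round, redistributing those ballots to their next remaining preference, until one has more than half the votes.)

Round 1: Option 1 26, Option 2 11, Option 3 0, Option 4 14, Option 5 9. Option 3 eliminated.
Round 2: Option 1 26, Option 2 11, Option 4 14, Option 5 9. Option 5 eliminated.
Round 3: Option 1 35, Option 2 11, Option 4 14. Option 1 has a majority (≥31).

Option 1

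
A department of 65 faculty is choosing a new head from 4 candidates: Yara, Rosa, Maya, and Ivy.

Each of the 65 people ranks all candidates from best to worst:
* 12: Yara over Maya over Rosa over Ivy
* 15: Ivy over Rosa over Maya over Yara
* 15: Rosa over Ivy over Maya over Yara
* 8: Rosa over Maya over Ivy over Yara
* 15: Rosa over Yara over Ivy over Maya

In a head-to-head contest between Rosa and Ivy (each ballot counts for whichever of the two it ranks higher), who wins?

Rosa is ranked above Ivy on 50 ballots; Ivy above Rosa on 15.

Rosa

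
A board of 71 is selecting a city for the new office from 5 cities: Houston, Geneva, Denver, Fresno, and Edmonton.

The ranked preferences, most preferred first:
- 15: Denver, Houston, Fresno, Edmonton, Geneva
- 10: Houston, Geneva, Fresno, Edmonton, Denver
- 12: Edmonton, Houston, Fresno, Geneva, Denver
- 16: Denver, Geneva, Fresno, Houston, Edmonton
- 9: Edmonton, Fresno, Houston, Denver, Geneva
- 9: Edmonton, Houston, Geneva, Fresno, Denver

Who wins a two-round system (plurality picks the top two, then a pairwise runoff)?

Edmonton

Round 1 first-place votes: Houston 10, Geneva 0, Denver 31, Fresno 0, Edmonton 30. Denver and Edmonton advance.
Runoff: Denver is ranked above Edmonton on 31 ballots, Edmonton above Denver on 40.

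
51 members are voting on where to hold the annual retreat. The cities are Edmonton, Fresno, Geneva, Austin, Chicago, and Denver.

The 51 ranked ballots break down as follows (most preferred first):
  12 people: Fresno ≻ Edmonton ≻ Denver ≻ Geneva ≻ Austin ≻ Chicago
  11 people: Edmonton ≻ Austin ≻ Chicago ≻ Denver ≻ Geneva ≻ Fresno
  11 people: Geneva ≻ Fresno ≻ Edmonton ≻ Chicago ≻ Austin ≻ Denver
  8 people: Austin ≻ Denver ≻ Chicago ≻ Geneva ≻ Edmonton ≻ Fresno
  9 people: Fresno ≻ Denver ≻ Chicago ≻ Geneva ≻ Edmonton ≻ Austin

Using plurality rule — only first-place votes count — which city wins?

First-place votes: Edmonton 11, Fresno 21, Geneva 11, Austin 8, Chicago 0, Denver 0.

Fresno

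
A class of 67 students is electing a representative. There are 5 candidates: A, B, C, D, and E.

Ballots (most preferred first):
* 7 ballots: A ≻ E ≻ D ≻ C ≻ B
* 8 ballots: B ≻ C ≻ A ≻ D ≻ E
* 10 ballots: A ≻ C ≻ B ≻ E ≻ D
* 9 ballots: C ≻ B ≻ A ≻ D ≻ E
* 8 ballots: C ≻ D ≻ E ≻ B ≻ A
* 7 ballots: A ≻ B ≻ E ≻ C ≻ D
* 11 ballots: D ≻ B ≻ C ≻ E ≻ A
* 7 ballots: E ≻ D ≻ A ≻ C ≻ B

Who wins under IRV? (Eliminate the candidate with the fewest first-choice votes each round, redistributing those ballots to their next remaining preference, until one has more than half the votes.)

Round 1: A 24, B 8, C 17, D 11, E 7. E eliminated.
Round 2: A 24, B 8, C 17, D 18. B eliminated.
Round 3: A 24, C 25, D 18. D eliminated.
Round 4: A 31, C 36. C has a majority (≥34).

C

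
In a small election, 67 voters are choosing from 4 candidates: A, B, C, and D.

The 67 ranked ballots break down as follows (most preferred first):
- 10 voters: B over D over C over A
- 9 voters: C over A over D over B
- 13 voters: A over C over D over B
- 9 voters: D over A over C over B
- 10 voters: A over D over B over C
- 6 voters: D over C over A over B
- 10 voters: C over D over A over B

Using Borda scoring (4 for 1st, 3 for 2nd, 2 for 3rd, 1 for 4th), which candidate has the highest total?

A: 10×1 + 9×3 + 13×4 + 9×3 + 10×4 + 6×2 + 10×2 = 188
B: 10×4 + 9×1 + 13×1 + 9×1 + 10×2 + 6×1 + 10×1 = 107
C: 10×2 + 9×4 + 13×3 + 9×2 + 10×1 + 6×3 + 10×4 = 181
D: 10×3 + 9×2 + 13×2 + 9×4 + 10×3 + 6×4 + 10×3 = 194

D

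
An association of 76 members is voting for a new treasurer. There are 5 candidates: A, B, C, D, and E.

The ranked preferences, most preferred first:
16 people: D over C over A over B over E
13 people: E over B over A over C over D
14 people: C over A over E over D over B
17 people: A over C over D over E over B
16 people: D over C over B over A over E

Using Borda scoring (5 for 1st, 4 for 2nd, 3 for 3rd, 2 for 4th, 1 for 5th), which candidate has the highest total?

C

A: 16×3 + 13×3 + 14×4 + 17×5 + 16×2 = 260
B: 16×2 + 13×4 + 14×1 + 17×1 + 16×3 = 163
C: 16×4 + 13×2 + 14×5 + 17×4 + 16×4 = 292
D: 16×5 + 13×1 + 14×2 + 17×3 + 16×5 = 252
E: 16×1 + 13×5 + 14×3 + 17×2 + 16×1 = 173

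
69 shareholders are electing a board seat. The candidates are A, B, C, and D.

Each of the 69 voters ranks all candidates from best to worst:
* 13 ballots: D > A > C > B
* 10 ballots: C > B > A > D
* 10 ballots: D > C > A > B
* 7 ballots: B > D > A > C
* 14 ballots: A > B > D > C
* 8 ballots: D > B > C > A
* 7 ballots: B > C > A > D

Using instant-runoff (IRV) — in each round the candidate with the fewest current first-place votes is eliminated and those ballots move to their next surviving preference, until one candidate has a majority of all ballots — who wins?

Round 1: A 14, B 14, C 10, D 31. C eliminated.
Round 2: A 14, B 24, D 31. A eliminated.
Round 3: B 38, D 31. B has a majority (≥35).

B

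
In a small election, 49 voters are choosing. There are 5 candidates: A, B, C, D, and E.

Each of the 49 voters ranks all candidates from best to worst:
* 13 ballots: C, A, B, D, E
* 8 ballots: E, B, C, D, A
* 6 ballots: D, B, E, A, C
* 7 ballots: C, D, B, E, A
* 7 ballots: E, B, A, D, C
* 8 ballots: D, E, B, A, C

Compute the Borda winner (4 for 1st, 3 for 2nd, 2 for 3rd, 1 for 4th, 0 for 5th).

B

A: 13×3 + 8×0 + 6×1 + 7×0 + 7×2 + 8×1 = 67
B: 13×2 + 8×3 + 6×3 + 7×2 + 7×3 + 8×2 = 119
C: 13×4 + 8×2 + 6×0 + 7×4 + 7×0 + 8×0 = 96
D: 13×1 + 8×1 + 6×4 + 7×3 + 7×1 + 8×4 = 105
E: 13×0 + 8×4 + 6×2 + 7×1 + 7×4 + 8×3 = 103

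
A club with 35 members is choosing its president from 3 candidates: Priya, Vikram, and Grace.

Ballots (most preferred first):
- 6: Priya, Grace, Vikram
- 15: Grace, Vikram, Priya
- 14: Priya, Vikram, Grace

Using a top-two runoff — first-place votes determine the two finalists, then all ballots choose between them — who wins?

Round 1 first-place votes: Priya 20, Vikram 0, Grace 15. Priya and Grace advance.
Runoff: Priya is ranked above Grace on 20 ballots, Grace above Priya on 15.

Priya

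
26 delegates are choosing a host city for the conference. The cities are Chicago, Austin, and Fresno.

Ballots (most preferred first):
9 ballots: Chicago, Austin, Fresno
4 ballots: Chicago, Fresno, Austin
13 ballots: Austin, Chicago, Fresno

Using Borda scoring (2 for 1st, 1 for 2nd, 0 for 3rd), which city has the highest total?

Chicago: 9×2 + 4×2 + 13×1 = 39
Austin: 9×1 + 4×0 + 13×2 = 35
Fresno: 9×0 + 4×1 + 13×0 = 4

Chicago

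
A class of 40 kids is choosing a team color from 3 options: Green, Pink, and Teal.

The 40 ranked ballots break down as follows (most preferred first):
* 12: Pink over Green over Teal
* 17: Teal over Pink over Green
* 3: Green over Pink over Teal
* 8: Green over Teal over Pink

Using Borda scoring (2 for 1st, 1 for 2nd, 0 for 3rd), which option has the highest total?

Green: 12×1 + 17×0 + 3×2 + 8×2 = 34
Pink: 12×2 + 17×1 + 3×1 + 8×0 = 44
Teal: 12×0 + 17×2 + 3×0 + 8×1 = 42

Pink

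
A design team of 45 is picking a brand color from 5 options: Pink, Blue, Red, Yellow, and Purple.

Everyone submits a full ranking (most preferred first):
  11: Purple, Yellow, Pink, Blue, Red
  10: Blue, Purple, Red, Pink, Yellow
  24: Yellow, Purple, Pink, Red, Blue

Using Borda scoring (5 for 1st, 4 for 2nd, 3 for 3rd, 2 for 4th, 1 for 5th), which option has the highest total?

Purple

Pink: 11×3 + 10×2 + 24×3 = 125
Blue: 11×2 + 10×5 + 24×1 = 96
Red: 11×1 + 10×3 + 24×2 = 89
Yellow: 11×4 + 10×1 + 24×5 = 174
Purple: 11×5 + 10×4 + 24×4 = 191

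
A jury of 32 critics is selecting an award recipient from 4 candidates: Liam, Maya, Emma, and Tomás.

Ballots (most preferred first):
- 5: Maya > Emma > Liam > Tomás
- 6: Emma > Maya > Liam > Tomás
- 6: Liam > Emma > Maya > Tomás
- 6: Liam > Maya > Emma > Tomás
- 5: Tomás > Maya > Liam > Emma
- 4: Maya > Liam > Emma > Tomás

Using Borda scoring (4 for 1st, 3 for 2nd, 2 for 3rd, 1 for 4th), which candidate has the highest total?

Liam: 5×2 + 6×2 + 6×4 + 6×4 + 5×2 + 4×3 = 92
Maya: 5×4 + 6×3 + 6×2 + 6×3 + 5×3 + 4×4 = 99
Emma: 5×3 + 6×4 + 6×3 + 6×2 + 5×1 + 4×2 = 82
Tomás: 5×1 + 6×1 + 6×1 + 6×1 + 5×4 + 4×1 = 47

Maya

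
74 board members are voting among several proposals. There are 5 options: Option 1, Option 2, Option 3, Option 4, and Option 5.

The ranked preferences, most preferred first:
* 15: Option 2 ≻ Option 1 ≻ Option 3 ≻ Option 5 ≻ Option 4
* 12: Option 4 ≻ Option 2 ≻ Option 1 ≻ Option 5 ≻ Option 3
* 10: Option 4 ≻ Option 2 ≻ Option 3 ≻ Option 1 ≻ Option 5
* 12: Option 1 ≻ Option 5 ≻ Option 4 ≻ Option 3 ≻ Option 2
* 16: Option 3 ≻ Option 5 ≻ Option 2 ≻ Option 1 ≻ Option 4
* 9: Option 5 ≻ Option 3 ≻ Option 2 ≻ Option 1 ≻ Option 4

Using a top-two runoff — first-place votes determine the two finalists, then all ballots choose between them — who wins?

Round 1 first-place votes: Option 1 12, Option 2 15, Option 3 16, Option 4 22, Option 5 9. Option 4 and Option 3 advance.
Runoff: Option 4 is ranked above Option 3 on 34 ballots, Option 3 above Option 4 on 40.

Option 3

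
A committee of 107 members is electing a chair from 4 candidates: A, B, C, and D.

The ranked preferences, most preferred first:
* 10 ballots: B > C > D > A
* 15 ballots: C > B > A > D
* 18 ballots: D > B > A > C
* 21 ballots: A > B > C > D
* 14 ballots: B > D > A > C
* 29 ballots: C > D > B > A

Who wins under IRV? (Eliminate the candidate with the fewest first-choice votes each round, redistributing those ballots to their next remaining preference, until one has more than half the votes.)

Round 1: A 21, B 24, C 44, D 18. D eliminated.
Round 2: A 21, B 42, C 44. A eliminated.
Round 3: B 63, C 44. B has a majority (≥54).

B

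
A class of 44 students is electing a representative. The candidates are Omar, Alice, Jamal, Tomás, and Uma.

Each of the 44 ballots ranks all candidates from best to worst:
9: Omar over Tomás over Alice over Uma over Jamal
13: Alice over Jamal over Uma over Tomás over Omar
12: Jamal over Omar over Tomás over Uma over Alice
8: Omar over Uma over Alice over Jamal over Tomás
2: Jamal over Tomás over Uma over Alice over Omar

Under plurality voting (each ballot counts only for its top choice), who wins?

First-place votes: Omar 17, Alice 13, Jamal 14, Tomás 0, Uma 0.

Omar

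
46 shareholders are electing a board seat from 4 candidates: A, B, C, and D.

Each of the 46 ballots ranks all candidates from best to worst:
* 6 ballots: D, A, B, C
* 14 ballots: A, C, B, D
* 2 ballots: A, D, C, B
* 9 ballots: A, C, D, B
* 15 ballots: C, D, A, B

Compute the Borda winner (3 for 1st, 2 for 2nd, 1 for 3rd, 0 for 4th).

A

A: 6×2 + 14×3 + 2×3 + 9×3 + 15×1 = 102
B: 6×1 + 14×1 + 2×0 + 9×0 + 15×0 = 20
C: 6×0 + 14×2 + 2×1 + 9×2 + 15×3 = 93
D: 6×3 + 14×0 + 2×2 + 9×1 + 15×2 = 61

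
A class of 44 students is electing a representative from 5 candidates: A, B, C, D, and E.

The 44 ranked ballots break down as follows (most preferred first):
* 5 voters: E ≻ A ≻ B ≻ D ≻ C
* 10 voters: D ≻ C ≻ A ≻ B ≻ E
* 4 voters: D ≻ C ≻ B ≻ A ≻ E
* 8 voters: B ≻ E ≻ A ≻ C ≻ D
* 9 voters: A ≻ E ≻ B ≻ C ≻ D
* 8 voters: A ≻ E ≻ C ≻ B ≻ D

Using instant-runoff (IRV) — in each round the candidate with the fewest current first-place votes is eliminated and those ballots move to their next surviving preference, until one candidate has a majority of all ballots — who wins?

Round 1: A 17, B 8, C 0, D 14, E 5. C eliminated.
Round 2: A 17, B 8, D 14, E 5. E eliminated.
Round 3: A 22, B 8, D 14. B eliminated.
Round 4: A 30, D 14. A has a majority (≥23).

A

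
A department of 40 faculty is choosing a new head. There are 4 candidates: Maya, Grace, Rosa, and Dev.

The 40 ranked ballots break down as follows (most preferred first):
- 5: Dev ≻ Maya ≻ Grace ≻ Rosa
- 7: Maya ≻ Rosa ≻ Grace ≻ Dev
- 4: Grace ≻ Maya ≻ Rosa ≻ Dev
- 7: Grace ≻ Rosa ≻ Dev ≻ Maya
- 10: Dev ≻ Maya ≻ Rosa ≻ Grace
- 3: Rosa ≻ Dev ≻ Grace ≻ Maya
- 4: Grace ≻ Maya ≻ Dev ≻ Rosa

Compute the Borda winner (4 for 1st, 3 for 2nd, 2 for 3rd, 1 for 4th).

Maya

Maya: 5×3 + 7×4 + 4×3 + 7×1 + 10×3 + 3×1 + 4×3 = 107
Grace: 5×2 + 7×2 + 4×4 + 7×4 + 10×1 + 3×2 + 4×4 = 100
Rosa: 5×1 + 7×3 + 4×2 + 7×3 + 10×2 + 3×4 + 4×1 = 91
Dev: 5×4 + 7×1 + 4×1 + 7×2 + 10×4 + 3×3 + 4×2 = 102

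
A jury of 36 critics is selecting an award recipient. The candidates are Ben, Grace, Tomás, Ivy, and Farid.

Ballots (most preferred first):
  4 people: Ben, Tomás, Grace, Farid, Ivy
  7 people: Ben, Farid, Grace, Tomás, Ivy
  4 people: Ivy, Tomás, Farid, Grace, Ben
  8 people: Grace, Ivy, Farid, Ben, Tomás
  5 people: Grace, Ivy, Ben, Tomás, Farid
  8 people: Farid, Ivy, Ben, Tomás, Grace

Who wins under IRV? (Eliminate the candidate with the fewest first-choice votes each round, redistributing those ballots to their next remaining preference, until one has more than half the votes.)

Round 1: Ben 11, Grace 13, Tomás 0, Ivy 4, Farid 8. Tomás eliminated.
Round 2: Ben 11, Grace 13, Ivy 4, Farid 8. Ivy eliminated.
Round 3: Ben 11, Grace 13, Farid 12. Ben eliminated.
Round 4: Grace 17, Farid 19. Farid has a majority (≥19).

Farid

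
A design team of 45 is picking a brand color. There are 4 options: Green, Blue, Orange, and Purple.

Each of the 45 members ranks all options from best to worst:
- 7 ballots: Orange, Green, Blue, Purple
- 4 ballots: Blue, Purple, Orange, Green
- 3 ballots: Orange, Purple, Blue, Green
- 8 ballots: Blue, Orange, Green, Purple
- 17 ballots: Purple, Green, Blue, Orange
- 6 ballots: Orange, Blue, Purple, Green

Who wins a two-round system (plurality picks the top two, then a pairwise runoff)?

Orange

Round 1 first-place votes: Green 0, Blue 12, Orange 16, Purple 17. Purple and Orange advance.
Runoff: Purple is ranked above Orange on 21 ballots, Orange above Purple on 24.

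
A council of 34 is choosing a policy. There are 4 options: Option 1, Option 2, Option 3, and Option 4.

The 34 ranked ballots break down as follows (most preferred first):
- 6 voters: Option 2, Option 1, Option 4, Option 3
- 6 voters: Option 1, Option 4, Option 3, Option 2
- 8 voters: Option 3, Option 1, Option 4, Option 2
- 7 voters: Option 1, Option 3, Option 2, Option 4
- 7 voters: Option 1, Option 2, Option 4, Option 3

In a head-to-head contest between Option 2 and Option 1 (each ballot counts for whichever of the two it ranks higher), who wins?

Option 1

Option 2 is ranked above Option 1 on 6 ballots; Option 1 above Option 2 on 28.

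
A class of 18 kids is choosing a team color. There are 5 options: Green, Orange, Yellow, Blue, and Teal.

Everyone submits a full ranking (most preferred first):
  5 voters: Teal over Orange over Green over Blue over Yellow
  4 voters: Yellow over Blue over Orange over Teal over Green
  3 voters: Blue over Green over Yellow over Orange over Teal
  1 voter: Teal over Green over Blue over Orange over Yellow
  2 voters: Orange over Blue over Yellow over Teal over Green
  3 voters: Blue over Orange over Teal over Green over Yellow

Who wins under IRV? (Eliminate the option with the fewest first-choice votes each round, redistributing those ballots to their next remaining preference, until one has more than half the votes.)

Blue

Round 1: Green 0, Orange 2, Yellow 4, Blue 6, Teal 6. Green eliminated.
Round 2: Orange 2, Yellow 4, Blue 6, Teal 6. Orange eliminated.
Round 3: Yellow 4, Blue 8, Teal 6. Yellow eliminated.
Round 4: Blue 12, Teal 6. Blue has a majority (≥10).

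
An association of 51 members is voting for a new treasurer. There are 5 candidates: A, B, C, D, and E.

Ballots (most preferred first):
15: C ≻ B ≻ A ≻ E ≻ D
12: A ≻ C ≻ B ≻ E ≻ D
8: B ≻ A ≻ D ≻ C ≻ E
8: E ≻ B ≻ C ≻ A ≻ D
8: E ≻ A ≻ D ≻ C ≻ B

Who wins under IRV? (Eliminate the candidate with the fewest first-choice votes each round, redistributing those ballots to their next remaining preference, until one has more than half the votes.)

A

Round 1: A 12, B 8, C 15, D 0, E 16. D eliminated.
Round 2: A 12, B 8, C 15, E 16. B eliminated.
Round 3: A 20, C 15, E 16. C eliminated.
Round 4: A 35, E 16. A has a majority (≥26).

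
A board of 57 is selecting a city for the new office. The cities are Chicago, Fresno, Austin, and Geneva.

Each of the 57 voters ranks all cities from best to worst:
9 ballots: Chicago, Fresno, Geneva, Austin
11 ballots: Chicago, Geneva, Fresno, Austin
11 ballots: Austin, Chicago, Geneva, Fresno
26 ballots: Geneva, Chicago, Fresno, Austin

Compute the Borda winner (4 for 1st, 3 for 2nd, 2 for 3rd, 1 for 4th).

Chicago: 9×4 + 11×4 + 11×3 + 26×3 = 191
Fresno: 9×3 + 11×2 + 11×1 + 26×2 = 112
Austin: 9×1 + 11×1 + 11×4 + 26×1 = 90
Geneva: 9×2 + 11×3 + 11×2 + 26×4 = 177

Chicago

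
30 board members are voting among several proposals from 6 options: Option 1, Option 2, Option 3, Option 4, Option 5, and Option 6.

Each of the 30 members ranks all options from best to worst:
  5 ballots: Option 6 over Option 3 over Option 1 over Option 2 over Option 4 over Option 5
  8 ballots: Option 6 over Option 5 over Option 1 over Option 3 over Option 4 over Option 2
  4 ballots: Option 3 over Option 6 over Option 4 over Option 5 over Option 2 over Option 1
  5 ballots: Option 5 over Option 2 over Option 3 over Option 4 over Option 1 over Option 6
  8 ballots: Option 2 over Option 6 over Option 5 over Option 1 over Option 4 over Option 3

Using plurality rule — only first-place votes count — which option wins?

First-place votes: Option 1 0, Option 2 8, Option 3 4, Option 4 0, Option 5 5, Option 6 13.

Option 6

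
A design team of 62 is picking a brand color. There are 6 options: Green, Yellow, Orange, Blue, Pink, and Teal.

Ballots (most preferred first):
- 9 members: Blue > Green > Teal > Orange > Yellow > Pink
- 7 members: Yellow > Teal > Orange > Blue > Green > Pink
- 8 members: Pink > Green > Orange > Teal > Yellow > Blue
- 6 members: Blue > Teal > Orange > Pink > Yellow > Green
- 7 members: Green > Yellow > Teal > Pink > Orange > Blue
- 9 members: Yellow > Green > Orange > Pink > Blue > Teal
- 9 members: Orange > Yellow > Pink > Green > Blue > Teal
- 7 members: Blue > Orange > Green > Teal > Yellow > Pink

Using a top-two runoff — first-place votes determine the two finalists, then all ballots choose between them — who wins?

Yellow

Round 1 first-place votes: Green 7, Yellow 16, Orange 9, Blue 22, Pink 8, Teal 0. Blue and Yellow advance.
Runoff: Blue is ranked above Yellow on 22 ballots, Yellow above Blue on 40.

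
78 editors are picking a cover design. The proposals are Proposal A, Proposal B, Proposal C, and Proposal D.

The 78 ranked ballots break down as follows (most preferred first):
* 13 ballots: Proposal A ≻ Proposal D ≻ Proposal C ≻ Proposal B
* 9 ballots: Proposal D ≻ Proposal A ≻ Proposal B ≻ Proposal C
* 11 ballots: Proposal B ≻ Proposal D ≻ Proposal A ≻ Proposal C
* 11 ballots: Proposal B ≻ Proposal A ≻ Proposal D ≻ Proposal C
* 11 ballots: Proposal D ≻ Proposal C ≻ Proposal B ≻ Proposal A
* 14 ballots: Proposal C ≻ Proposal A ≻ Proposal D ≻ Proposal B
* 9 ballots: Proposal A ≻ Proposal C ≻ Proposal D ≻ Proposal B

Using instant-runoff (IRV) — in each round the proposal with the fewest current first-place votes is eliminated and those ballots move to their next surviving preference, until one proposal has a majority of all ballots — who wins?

Proposal A

Round 1: Proposal A 22, Proposal B 22, Proposal C 14, Proposal D 20. Proposal C eliminated.
Round 2: Proposal A 36, Proposal B 22, Proposal D 20. Proposal D eliminated.
Round 3: Proposal A 45, Proposal B 33. Proposal A has a majority (≥40).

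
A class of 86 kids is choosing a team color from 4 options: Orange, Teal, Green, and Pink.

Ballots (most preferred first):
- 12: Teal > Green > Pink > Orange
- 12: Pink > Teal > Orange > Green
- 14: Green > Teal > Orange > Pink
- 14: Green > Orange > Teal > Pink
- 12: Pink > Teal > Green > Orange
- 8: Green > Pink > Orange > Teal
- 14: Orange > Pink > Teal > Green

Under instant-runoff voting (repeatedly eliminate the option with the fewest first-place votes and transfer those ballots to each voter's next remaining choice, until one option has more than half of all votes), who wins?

Green

Round 1: Orange 14, Teal 12, Green 36, Pink 24. Teal eliminated.
Round 2: Orange 14, Green 48, Pink 24. Green has a majority (≥44).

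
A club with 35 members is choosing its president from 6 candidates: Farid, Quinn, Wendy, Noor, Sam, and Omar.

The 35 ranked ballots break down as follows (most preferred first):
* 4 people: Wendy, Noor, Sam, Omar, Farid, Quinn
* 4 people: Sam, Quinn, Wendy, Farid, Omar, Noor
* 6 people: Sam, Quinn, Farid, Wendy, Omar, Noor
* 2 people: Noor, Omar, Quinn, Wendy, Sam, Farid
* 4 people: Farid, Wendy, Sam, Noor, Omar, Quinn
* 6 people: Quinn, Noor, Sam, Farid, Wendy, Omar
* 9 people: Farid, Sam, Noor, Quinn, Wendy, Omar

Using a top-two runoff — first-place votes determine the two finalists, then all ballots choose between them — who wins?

Round 1 first-place votes: Farid 13, Quinn 6, Wendy 4, Noor 2, Sam 10, Omar 0. Farid and Sam advance.
Runoff: Farid is ranked above Sam on 13 ballots, Sam above Farid on 22.

Sam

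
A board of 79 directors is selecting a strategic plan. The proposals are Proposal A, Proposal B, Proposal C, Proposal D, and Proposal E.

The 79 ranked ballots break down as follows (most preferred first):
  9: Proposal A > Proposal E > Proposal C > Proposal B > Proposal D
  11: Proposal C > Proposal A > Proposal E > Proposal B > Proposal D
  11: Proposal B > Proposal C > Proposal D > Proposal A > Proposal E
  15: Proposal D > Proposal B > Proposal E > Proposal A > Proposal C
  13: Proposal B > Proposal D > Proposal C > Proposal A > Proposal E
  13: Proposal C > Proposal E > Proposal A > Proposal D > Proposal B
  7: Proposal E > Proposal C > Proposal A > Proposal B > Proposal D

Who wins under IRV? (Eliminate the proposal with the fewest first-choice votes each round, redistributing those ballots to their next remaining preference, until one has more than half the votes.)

Proposal C

Round 1: Proposal A 9, Proposal B 24, Proposal C 24, Proposal D 15, Proposal E 7. Proposal E eliminated.
Round 2: Proposal A 9, Proposal B 24, Proposal C 31, Proposal D 15. Proposal A eliminated.
Round 3: Proposal B 24, Proposal C 40, Proposal D 15. Proposal C has a majority (≥40).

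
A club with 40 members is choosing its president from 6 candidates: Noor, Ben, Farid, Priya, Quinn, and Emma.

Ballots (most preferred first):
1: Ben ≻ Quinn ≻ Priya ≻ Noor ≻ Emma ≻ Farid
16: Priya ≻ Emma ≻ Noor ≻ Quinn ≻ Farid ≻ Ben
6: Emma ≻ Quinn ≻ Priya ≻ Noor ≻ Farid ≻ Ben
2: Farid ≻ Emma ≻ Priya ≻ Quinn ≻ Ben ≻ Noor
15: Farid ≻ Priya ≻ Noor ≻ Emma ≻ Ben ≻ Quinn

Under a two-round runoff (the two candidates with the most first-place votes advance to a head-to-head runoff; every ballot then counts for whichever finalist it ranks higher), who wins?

Priya

Round 1 first-place votes: Noor 0, Ben 1, Farid 17, Priya 16, Quinn 0, Emma 6. Farid and Priya advance.
Runoff: Farid is ranked above Priya on 17 ballots, Priya above Farid on 23.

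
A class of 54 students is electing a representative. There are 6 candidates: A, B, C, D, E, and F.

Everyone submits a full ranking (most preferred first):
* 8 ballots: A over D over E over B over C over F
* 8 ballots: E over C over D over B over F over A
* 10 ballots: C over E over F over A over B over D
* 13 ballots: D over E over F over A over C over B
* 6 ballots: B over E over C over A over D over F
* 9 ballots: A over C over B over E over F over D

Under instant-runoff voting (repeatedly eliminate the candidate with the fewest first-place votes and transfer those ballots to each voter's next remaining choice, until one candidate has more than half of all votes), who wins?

E

Round 1: A 17, B 6, C 10, D 13, E 8, F 0. F eliminated.
Round 2: A 17, B 6, C 10, D 13, E 8. B eliminated.
Round 3: A 17, C 10, D 13, E 14. C eliminated.
Round 4: A 17, D 13, E 24. D eliminated.
Round 5: A 17, E 37. E has a majority (≥28).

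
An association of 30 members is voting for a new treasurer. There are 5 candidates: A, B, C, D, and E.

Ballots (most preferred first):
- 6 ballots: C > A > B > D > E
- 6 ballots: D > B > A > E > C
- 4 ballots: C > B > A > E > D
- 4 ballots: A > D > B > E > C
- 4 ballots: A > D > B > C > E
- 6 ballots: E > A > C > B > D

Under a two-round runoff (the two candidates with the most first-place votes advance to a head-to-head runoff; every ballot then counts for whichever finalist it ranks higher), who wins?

Round 1 first-place votes: A 8, B 0, C 10, D 6, E 6. C and A advance.
Runoff: C is ranked above A on 10 ballots, A above C on 20.

A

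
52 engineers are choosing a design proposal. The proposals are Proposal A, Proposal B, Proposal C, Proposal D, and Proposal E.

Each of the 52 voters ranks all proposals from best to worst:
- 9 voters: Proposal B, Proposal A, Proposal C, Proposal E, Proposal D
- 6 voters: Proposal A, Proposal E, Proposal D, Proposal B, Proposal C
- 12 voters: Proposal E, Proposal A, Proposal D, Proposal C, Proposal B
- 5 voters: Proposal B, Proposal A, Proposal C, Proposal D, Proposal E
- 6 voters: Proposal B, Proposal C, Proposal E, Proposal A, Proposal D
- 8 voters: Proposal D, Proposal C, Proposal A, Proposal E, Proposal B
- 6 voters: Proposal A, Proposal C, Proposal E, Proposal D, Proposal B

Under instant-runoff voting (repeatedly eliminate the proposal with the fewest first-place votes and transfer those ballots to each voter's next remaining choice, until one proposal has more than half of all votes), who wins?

Round 1: Proposal A 12, Proposal B 20, Proposal C 0, Proposal D 8, Proposal E 12. Proposal C eliminated.
Round 2: Proposal A 12, Proposal B 20, Proposal D 8, Proposal E 12. Proposal D eliminated.
Round 3: Proposal A 20, Proposal B 20, Proposal E 12. Proposal E eliminated.
Round 4: Proposal A 32, Proposal B 20. Proposal A has a majority (≥27).

Proposal A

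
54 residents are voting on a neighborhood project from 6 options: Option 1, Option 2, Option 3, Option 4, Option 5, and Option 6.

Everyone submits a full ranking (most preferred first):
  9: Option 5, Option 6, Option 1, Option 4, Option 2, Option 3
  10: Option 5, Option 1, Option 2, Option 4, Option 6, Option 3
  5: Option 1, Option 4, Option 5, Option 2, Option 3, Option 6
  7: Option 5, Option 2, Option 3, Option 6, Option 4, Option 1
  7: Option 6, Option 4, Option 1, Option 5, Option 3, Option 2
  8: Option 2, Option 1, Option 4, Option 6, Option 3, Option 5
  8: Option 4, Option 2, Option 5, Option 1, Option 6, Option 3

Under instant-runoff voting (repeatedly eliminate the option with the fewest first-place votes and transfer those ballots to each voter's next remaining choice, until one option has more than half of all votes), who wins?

Round 1: Option 1 5, Option 2 8, Option 3 0, Option 4 8, Option 5 26, Option 6 7. Option 3 eliminated.
Round 2: Option 1 5, Option 2 8, Option 4 8, Option 5 26, Option 6 7. Option 1 eliminated.
Round 3: Option 2 8, Option 4 13, Option 5 26, Option 6 7. Option 6 eliminated.
Round 4: Option 2 8, Option 4 20, Option 5 26. Option 2 eliminated.
Round 5: Option 4 28, Option 5 26. Option 4 has a majority (≥28).

Option 4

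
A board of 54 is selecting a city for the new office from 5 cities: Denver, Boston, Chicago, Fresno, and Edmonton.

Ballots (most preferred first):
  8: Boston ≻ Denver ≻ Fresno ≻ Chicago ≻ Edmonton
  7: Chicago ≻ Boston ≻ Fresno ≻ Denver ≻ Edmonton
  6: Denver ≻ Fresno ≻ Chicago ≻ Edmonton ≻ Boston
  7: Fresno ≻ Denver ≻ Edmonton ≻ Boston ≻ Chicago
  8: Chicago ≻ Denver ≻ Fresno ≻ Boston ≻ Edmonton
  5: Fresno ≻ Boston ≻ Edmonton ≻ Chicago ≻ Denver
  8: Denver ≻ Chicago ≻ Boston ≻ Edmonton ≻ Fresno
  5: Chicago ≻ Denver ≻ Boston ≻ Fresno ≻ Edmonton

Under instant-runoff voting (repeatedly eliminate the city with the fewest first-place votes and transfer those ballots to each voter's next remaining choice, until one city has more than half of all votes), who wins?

Round 1: Denver 14, Boston 8, Chicago 20, Fresno 12, Edmonton 0. Edmonton eliminated.
Round 2: Denver 14, Boston 8, Chicago 20, Fresno 12. Boston eliminated.
Round 3: Denver 22, Chicago 20, Fresno 12. Fresno eliminated.
Round 4: Denver 29, Chicago 25. Denver has a majority (≥28).

Denver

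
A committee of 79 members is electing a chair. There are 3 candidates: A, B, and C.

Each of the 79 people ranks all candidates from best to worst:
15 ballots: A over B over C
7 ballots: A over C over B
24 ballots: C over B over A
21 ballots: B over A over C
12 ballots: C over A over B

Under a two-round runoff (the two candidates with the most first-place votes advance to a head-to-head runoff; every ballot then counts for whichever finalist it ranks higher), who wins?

Round 1 first-place votes: A 22, B 21, C 36. C and A advance.
Runoff: C is ranked above A on 36 ballots, A above C on 43.

A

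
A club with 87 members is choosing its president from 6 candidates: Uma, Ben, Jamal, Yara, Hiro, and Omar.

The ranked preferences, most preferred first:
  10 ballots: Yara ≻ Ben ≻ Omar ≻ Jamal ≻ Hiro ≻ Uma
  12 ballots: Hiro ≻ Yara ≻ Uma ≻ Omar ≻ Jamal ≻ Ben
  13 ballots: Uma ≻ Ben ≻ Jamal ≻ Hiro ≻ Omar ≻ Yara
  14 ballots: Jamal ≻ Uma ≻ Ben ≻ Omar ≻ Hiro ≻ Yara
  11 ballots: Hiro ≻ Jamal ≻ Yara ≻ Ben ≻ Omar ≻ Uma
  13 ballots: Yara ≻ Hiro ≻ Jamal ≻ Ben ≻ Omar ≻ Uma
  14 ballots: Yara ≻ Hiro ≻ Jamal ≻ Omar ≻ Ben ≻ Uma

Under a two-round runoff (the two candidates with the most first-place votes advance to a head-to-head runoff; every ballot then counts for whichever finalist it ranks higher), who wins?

Round 1 first-place votes: Uma 13, Ben 0, Jamal 14, Yara 37, Hiro 23, Omar 0. Yara and Hiro advance.
Runoff: Yara is ranked above Hiro on 37 ballots, Hiro above Yara on 50.

Hiro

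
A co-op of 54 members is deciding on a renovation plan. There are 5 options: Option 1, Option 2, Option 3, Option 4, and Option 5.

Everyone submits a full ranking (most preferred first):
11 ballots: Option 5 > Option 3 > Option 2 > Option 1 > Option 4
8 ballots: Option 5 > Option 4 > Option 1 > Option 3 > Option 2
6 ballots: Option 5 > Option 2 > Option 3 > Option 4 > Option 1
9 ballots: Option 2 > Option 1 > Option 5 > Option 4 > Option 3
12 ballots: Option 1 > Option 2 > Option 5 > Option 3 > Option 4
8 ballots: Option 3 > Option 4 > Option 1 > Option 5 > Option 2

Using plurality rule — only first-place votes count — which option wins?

Option 5

First-place votes: Option 1 12, Option 2 9, Option 3 8, Option 4 0, Option 5 25.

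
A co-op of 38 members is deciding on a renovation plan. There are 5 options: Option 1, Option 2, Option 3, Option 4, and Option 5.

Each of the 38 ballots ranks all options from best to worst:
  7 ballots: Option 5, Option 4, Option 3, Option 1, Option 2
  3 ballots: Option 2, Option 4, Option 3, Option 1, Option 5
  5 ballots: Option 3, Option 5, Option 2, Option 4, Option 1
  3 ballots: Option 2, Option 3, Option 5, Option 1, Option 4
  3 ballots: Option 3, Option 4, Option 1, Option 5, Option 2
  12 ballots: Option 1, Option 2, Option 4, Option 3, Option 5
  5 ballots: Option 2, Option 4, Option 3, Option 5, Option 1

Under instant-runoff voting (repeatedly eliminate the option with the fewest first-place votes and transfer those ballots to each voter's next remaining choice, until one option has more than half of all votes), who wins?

Option 3

Round 1: Option 1 12, Option 2 11, Option 3 8, Option 4 0, Option 5 7. Option 4 eliminated.
Round 2: Option 1 12, Option 2 11, Option 3 8, Option 5 7. Option 5 eliminated.
Round 3: Option 1 12, Option 2 11, Option 3 15. Option 2 eliminated.
Round 4: Option 1 12, Option 3 26. Option 3 has a majority (≥20).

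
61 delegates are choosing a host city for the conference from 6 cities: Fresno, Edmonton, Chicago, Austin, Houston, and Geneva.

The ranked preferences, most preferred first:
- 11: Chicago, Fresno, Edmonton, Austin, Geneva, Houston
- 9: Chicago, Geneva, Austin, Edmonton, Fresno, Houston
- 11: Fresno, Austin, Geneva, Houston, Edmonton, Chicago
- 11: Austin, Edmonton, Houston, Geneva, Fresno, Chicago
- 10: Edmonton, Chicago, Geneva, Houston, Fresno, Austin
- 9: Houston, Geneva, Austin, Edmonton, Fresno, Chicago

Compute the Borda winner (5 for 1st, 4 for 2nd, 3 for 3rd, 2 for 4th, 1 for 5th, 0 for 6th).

Fresno: 11×4 + 9×1 + 11×5 + 11×1 + 10×1 + 9×1 = 138
Edmonton: 11×3 + 9×2 + 11×1 + 11×4 + 10×5 + 9×2 = 174
Chicago: 11×5 + 9×5 + 11×0 + 11×0 + 10×4 + 9×0 = 140
Austin: 11×2 + 9×3 + 11×4 + 11×5 + 10×0 + 9×3 = 175
Houston: 11×0 + 9×0 + 11×2 + 11×3 + 10×2 + 9×5 = 120
Geneva: 11×1 + 9×4 + 11×3 + 11×2 + 10×3 + 9×4 = 168

Austin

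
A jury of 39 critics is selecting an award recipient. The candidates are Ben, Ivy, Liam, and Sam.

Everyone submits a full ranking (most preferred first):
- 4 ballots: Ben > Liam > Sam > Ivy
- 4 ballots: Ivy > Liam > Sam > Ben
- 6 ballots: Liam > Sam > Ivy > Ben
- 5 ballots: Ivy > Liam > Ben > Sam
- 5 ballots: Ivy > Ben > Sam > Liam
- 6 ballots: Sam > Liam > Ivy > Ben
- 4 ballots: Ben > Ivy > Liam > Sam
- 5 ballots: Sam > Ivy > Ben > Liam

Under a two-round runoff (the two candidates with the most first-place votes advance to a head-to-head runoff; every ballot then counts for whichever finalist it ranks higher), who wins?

Round 1 first-place votes: Ben 8, Ivy 14, Liam 6, Sam 11. Ivy and Sam advance.
Runoff: Ivy is ranked above Sam on 18 ballots, Sam above Ivy on 21.

Sam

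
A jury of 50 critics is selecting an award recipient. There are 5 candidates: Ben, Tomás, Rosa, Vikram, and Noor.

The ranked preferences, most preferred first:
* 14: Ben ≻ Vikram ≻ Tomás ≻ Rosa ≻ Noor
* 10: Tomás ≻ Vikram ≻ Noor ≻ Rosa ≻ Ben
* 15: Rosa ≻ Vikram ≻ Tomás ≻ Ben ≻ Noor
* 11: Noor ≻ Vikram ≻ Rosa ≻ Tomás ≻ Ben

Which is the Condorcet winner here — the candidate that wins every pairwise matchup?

Vikram vs Ben: 36–14
Vikram vs Tomás: 40–10
Vikram vs Rosa: 35–15
Vikram vs Noor: 39–11
Vikram beats every other candidate.

Vikram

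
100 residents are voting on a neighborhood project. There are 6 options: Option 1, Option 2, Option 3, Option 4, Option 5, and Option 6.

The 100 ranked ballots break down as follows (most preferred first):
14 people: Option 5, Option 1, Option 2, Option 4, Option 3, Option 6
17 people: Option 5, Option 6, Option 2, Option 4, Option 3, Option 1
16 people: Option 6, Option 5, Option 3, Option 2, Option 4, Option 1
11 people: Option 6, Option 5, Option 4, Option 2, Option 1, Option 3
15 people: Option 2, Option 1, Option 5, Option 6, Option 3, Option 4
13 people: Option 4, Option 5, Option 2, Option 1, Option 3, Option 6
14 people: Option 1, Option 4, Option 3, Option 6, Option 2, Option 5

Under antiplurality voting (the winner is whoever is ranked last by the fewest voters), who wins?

Last-place votes: Option 1 33, Option 2 0, Option 3 11, Option 4 15, Option 5 14, Option 6 27.

Option 2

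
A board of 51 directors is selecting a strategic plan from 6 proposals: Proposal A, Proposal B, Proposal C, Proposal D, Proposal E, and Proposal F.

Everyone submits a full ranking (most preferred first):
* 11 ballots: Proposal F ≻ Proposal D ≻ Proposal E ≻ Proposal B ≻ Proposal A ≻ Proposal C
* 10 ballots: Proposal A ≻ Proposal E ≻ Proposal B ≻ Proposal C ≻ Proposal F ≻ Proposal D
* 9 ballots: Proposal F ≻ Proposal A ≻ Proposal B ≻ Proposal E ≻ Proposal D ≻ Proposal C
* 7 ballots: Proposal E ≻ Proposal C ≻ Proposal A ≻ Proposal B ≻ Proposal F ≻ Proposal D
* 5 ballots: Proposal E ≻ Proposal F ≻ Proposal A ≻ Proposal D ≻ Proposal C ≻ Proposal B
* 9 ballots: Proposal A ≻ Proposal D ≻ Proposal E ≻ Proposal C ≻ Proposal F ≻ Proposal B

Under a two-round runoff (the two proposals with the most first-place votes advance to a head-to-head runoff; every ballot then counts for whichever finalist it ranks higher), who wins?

Round 1 first-place votes: Proposal A 19, Proposal B 0, Proposal C 0, Proposal D 0, Proposal E 12, Proposal F 20. Proposal F and Proposal A advance.
Runoff: Proposal F is ranked above Proposal A on 25 ballots, Proposal A above Proposal F on 26.

Proposal A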